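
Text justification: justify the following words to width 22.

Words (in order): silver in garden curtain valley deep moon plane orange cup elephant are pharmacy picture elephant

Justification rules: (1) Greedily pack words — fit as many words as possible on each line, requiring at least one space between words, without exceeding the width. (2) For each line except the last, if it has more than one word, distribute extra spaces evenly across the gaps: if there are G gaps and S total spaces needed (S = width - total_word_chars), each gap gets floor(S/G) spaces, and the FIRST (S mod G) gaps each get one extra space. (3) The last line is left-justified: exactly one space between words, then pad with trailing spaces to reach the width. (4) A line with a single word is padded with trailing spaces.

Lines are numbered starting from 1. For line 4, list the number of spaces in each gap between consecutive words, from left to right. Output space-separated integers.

Answer: 2 1

Derivation:
Line 1: ['silver', 'in', 'garden'] (min_width=16, slack=6)
Line 2: ['curtain', 'valley', 'deep'] (min_width=19, slack=3)
Line 3: ['moon', 'plane', 'orange', 'cup'] (min_width=21, slack=1)
Line 4: ['elephant', 'are', 'pharmacy'] (min_width=21, slack=1)
Line 5: ['picture', 'elephant'] (min_width=16, slack=6)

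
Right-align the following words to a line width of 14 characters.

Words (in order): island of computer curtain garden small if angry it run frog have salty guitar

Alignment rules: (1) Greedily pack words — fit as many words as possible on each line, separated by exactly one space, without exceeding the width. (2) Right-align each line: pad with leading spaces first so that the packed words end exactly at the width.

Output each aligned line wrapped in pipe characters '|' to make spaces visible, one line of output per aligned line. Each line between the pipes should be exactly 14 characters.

Line 1: ['island', 'of'] (min_width=9, slack=5)
Line 2: ['computer'] (min_width=8, slack=6)
Line 3: ['curtain', 'garden'] (min_width=14, slack=0)
Line 4: ['small', 'if', 'angry'] (min_width=14, slack=0)
Line 5: ['it', 'run', 'frog'] (min_width=11, slack=3)
Line 6: ['have', 'salty'] (min_width=10, slack=4)
Line 7: ['guitar'] (min_width=6, slack=8)

Answer: |     island of|
|      computer|
|curtain garden|
|small if angry|
|   it run frog|
|    have salty|
|        guitar|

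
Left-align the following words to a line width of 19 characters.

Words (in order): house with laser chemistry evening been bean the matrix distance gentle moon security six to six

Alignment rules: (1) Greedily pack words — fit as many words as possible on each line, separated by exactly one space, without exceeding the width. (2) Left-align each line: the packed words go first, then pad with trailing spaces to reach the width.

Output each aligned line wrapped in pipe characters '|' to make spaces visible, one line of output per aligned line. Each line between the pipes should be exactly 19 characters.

Answer: |house with laser   |
|chemistry evening  |
|been bean the      |
|matrix distance    |
|gentle moon        |
|security six to six|

Derivation:
Line 1: ['house', 'with', 'laser'] (min_width=16, slack=3)
Line 2: ['chemistry', 'evening'] (min_width=17, slack=2)
Line 3: ['been', 'bean', 'the'] (min_width=13, slack=6)
Line 4: ['matrix', 'distance'] (min_width=15, slack=4)
Line 5: ['gentle', 'moon'] (min_width=11, slack=8)
Line 6: ['security', 'six', 'to', 'six'] (min_width=19, slack=0)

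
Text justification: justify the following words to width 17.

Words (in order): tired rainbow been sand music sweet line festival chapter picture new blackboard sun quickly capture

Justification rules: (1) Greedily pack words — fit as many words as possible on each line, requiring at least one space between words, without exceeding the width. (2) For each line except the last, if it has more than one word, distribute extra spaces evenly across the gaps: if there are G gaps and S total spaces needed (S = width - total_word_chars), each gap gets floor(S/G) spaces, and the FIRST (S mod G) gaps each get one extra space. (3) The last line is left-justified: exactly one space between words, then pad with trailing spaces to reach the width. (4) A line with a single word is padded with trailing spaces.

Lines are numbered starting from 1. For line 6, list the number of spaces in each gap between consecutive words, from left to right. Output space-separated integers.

Line 1: ['tired', 'rainbow'] (min_width=13, slack=4)
Line 2: ['been', 'sand', 'music'] (min_width=15, slack=2)
Line 3: ['sweet', 'line'] (min_width=10, slack=7)
Line 4: ['festival', 'chapter'] (min_width=16, slack=1)
Line 5: ['picture', 'new'] (min_width=11, slack=6)
Line 6: ['blackboard', 'sun'] (min_width=14, slack=3)
Line 7: ['quickly', 'capture'] (min_width=15, slack=2)

Answer: 4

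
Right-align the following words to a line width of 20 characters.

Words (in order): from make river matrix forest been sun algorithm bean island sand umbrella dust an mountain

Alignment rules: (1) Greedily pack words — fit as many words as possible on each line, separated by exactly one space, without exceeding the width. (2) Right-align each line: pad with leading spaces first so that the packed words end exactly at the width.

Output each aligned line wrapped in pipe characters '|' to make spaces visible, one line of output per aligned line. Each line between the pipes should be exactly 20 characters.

Answer: |     from make river|
|  matrix forest been|
|  sun algorithm bean|
|island sand umbrella|
|    dust an mountain|

Derivation:
Line 1: ['from', 'make', 'river'] (min_width=15, slack=5)
Line 2: ['matrix', 'forest', 'been'] (min_width=18, slack=2)
Line 3: ['sun', 'algorithm', 'bean'] (min_width=18, slack=2)
Line 4: ['island', 'sand', 'umbrella'] (min_width=20, slack=0)
Line 5: ['dust', 'an', 'mountain'] (min_width=16, slack=4)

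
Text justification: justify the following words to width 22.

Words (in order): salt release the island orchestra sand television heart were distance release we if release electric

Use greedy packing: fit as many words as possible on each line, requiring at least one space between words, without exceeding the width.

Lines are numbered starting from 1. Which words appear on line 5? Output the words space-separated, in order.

Answer: release electric

Derivation:
Line 1: ['salt', 'release', 'the'] (min_width=16, slack=6)
Line 2: ['island', 'orchestra', 'sand'] (min_width=21, slack=1)
Line 3: ['television', 'heart', 'were'] (min_width=21, slack=1)
Line 4: ['distance', 'release', 'we', 'if'] (min_width=22, slack=0)
Line 5: ['release', 'electric'] (min_width=16, slack=6)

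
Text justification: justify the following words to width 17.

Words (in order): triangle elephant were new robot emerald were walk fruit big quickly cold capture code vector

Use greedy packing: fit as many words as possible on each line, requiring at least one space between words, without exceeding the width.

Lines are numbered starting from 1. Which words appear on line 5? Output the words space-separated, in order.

Answer: cold capture code

Derivation:
Line 1: ['triangle', 'elephant'] (min_width=17, slack=0)
Line 2: ['were', 'new', 'robot'] (min_width=14, slack=3)
Line 3: ['emerald', 'were', 'walk'] (min_width=17, slack=0)
Line 4: ['fruit', 'big', 'quickly'] (min_width=17, slack=0)
Line 5: ['cold', 'capture', 'code'] (min_width=17, slack=0)
Line 6: ['vector'] (min_width=6, slack=11)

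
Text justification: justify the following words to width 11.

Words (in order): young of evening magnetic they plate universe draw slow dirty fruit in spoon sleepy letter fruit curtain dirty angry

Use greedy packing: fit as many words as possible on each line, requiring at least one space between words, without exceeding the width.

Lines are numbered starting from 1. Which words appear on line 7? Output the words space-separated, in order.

Answer: dirty fruit

Derivation:
Line 1: ['young', 'of'] (min_width=8, slack=3)
Line 2: ['evening'] (min_width=7, slack=4)
Line 3: ['magnetic'] (min_width=8, slack=3)
Line 4: ['they', 'plate'] (min_width=10, slack=1)
Line 5: ['universe'] (min_width=8, slack=3)
Line 6: ['draw', 'slow'] (min_width=9, slack=2)
Line 7: ['dirty', 'fruit'] (min_width=11, slack=0)
Line 8: ['in', 'spoon'] (min_width=8, slack=3)
Line 9: ['sleepy'] (min_width=6, slack=5)
Line 10: ['letter'] (min_width=6, slack=5)
Line 11: ['fruit'] (min_width=5, slack=6)
Line 12: ['curtain'] (min_width=7, slack=4)
Line 13: ['dirty', 'angry'] (min_width=11, slack=0)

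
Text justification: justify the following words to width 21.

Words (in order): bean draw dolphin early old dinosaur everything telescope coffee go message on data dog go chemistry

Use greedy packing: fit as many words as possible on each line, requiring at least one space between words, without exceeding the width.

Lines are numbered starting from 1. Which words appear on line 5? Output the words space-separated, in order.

Line 1: ['bean', 'draw', 'dolphin'] (min_width=17, slack=4)
Line 2: ['early', 'old', 'dinosaur'] (min_width=18, slack=3)
Line 3: ['everything', 'telescope'] (min_width=20, slack=1)
Line 4: ['coffee', 'go', 'message', 'on'] (min_width=20, slack=1)
Line 5: ['data', 'dog', 'go', 'chemistry'] (min_width=21, slack=0)

Answer: data dog go chemistry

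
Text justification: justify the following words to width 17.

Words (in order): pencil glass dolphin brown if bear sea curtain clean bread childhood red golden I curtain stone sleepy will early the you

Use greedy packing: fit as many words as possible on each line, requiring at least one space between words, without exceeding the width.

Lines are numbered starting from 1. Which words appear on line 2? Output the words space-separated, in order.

Answer: dolphin brown if

Derivation:
Line 1: ['pencil', 'glass'] (min_width=12, slack=5)
Line 2: ['dolphin', 'brown', 'if'] (min_width=16, slack=1)
Line 3: ['bear', 'sea', 'curtain'] (min_width=16, slack=1)
Line 4: ['clean', 'bread'] (min_width=11, slack=6)
Line 5: ['childhood', 'red'] (min_width=13, slack=4)
Line 6: ['golden', 'I', 'curtain'] (min_width=16, slack=1)
Line 7: ['stone', 'sleepy', 'will'] (min_width=17, slack=0)
Line 8: ['early', 'the', 'you'] (min_width=13, slack=4)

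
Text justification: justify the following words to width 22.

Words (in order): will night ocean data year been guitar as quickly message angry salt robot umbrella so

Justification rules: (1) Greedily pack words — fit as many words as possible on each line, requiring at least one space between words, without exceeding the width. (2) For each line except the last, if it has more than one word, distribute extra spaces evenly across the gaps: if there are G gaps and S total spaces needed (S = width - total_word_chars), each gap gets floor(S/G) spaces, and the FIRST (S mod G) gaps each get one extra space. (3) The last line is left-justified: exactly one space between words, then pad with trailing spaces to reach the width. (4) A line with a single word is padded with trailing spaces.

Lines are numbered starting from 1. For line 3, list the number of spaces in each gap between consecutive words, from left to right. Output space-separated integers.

Line 1: ['will', 'night', 'ocean', 'data'] (min_width=21, slack=1)
Line 2: ['year', 'been', 'guitar', 'as'] (min_width=19, slack=3)
Line 3: ['quickly', 'message', 'angry'] (min_width=21, slack=1)
Line 4: ['salt', 'robot', 'umbrella', 'so'] (min_width=22, slack=0)

Answer: 2 1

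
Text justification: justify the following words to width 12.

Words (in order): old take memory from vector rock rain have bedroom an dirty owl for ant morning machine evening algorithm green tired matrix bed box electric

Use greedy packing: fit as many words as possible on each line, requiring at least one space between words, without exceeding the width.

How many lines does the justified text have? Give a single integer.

Answer: 14

Derivation:
Line 1: ['old', 'take'] (min_width=8, slack=4)
Line 2: ['memory', 'from'] (min_width=11, slack=1)
Line 3: ['vector', 'rock'] (min_width=11, slack=1)
Line 4: ['rain', 'have'] (min_width=9, slack=3)
Line 5: ['bedroom', 'an'] (min_width=10, slack=2)
Line 6: ['dirty', 'owl'] (min_width=9, slack=3)
Line 7: ['for', 'ant'] (min_width=7, slack=5)
Line 8: ['morning'] (min_width=7, slack=5)
Line 9: ['machine'] (min_width=7, slack=5)
Line 10: ['evening'] (min_width=7, slack=5)
Line 11: ['algorithm'] (min_width=9, slack=3)
Line 12: ['green', 'tired'] (min_width=11, slack=1)
Line 13: ['matrix', 'bed'] (min_width=10, slack=2)
Line 14: ['box', 'electric'] (min_width=12, slack=0)
Total lines: 14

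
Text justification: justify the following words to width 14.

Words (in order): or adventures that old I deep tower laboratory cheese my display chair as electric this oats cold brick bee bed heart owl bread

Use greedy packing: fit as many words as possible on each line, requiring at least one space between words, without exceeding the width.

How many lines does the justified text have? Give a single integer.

Line 1: ['or', 'adventures'] (min_width=13, slack=1)
Line 2: ['that', 'old', 'I'] (min_width=10, slack=4)
Line 3: ['deep', 'tower'] (min_width=10, slack=4)
Line 4: ['laboratory'] (min_width=10, slack=4)
Line 5: ['cheese', 'my'] (min_width=9, slack=5)
Line 6: ['display', 'chair'] (min_width=13, slack=1)
Line 7: ['as', 'electric'] (min_width=11, slack=3)
Line 8: ['this', 'oats', 'cold'] (min_width=14, slack=0)
Line 9: ['brick', 'bee', 'bed'] (min_width=13, slack=1)
Line 10: ['heart', 'owl'] (min_width=9, slack=5)
Line 11: ['bread'] (min_width=5, slack=9)
Total lines: 11

Answer: 11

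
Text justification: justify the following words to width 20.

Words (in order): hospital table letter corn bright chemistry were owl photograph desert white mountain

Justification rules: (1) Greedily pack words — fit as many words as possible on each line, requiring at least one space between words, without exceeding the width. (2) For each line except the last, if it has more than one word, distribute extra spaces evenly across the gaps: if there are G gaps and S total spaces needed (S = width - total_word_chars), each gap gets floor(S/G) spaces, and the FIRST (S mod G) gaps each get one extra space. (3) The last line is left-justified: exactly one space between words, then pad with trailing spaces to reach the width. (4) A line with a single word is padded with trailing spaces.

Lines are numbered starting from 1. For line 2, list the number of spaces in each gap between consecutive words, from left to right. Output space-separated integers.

Line 1: ['hospital', 'table'] (min_width=14, slack=6)
Line 2: ['letter', 'corn', 'bright'] (min_width=18, slack=2)
Line 3: ['chemistry', 'were', 'owl'] (min_width=18, slack=2)
Line 4: ['photograph', 'desert'] (min_width=17, slack=3)
Line 5: ['white', 'mountain'] (min_width=14, slack=6)

Answer: 2 2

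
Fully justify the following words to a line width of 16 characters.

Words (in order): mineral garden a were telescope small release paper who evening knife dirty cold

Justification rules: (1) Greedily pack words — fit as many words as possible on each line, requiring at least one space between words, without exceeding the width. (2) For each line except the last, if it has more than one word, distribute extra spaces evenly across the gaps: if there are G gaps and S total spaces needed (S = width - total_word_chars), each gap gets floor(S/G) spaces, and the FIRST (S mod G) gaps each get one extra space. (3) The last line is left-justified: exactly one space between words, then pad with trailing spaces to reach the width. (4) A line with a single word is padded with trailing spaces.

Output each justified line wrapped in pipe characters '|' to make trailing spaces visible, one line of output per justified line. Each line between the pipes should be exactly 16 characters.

Line 1: ['mineral', 'garden', 'a'] (min_width=16, slack=0)
Line 2: ['were', 'telescope'] (min_width=14, slack=2)
Line 3: ['small', 'release'] (min_width=13, slack=3)
Line 4: ['paper', 'who'] (min_width=9, slack=7)
Line 5: ['evening', 'knife'] (min_width=13, slack=3)
Line 6: ['dirty', 'cold'] (min_width=10, slack=6)

Answer: |mineral garden a|
|were   telescope|
|small    release|
|paper        who|
|evening    knife|
|dirty cold      |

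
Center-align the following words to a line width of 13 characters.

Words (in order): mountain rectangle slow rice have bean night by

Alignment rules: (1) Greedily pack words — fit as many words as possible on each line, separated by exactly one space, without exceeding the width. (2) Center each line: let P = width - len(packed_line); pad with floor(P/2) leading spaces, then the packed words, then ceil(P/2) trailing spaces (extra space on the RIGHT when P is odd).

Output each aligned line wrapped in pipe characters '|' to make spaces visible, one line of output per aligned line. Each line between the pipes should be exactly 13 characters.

Answer: |  mountain   |
|  rectangle  |
|  slow rice  |
|  have bean  |
|  night by   |

Derivation:
Line 1: ['mountain'] (min_width=8, slack=5)
Line 2: ['rectangle'] (min_width=9, slack=4)
Line 3: ['slow', 'rice'] (min_width=9, slack=4)
Line 4: ['have', 'bean'] (min_width=9, slack=4)
Line 5: ['night', 'by'] (min_width=8, slack=5)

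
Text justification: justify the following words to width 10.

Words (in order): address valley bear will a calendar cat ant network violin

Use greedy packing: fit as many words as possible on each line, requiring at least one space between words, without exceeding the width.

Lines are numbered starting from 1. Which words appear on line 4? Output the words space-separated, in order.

Line 1: ['address'] (min_width=7, slack=3)
Line 2: ['valley'] (min_width=6, slack=4)
Line 3: ['bear', 'will'] (min_width=9, slack=1)
Line 4: ['a', 'calendar'] (min_width=10, slack=0)
Line 5: ['cat', 'ant'] (min_width=7, slack=3)
Line 6: ['network'] (min_width=7, slack=3)
Line 7: ['violin'] (min_width=6, slack=4)

Answer: a calendar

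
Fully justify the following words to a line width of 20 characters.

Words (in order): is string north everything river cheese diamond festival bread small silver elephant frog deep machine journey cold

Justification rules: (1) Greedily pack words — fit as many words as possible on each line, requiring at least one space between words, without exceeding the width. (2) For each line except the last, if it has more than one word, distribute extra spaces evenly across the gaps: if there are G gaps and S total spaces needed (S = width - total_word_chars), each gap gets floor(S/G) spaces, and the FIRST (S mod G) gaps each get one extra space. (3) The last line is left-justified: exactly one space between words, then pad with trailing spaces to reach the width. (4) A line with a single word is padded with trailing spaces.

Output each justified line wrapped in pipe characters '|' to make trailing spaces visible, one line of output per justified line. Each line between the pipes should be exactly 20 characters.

Line 1: ['is', 'string', 'north'] (min_width=15, slack=5)
Line 2: ['everything', 'river'] (min_width=16, slack=4)
Line 3: ['cheese', 'diamond'] (min_width=14, slack=6)
Line 4: ['festival', 'bread', 'small'] (min_width=20, slack=0)
Line 5: ['silver', 'elephant', 'frog'] (min_width=20, slack=0)
Line 6: ['deep', 'machine', 'journey'] (min_width=20, slack=0)
Line 7: ['cold'] (min_width=4, slack=16)

Answer: |is    string   north|
|everything     river|
|cheese       diamond|
|festival bread small|
|silver elephant frog|
|deep machine journey|
|cold                |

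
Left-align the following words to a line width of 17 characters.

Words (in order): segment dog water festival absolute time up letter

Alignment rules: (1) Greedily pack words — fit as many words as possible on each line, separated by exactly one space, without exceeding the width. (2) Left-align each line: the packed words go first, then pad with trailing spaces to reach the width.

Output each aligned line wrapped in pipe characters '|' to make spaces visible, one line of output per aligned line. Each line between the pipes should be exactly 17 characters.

Answer: |segment dog water|
|festival absolute|
|time up letter   |

Derivation:
Line 1: ['segment', 'dog', 'water'] (min_width=17, slack=0)
Line 2: ['festival', 'absolute'] (min_width=17, slack=0)
Line 3: ['time', 'up', 'letter'] (min_width=14, slack=3)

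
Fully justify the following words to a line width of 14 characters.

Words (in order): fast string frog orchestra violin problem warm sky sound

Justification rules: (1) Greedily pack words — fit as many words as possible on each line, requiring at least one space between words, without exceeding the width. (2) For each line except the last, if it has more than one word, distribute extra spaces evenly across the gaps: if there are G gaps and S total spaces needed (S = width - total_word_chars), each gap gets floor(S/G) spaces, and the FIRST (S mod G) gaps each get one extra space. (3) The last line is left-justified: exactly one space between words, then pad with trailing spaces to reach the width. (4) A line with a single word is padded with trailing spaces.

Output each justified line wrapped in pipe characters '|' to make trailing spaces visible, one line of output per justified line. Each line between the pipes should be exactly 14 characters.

Answer: |fast    string|
|frog orchestra|
|violin problem|
|warm sky sound|

Derivation:
Line 1: ['fast', 'string'] (min_width=11, slack=3)
Line 2: ['frog', 'orchestra'] (min_width=14, slack=0)
Line 3: ['violin', 'problem'] (min_width=14, slack=0)
Line 4: ['warm', 'sky', 'sound'] (min_width=14, slack=0)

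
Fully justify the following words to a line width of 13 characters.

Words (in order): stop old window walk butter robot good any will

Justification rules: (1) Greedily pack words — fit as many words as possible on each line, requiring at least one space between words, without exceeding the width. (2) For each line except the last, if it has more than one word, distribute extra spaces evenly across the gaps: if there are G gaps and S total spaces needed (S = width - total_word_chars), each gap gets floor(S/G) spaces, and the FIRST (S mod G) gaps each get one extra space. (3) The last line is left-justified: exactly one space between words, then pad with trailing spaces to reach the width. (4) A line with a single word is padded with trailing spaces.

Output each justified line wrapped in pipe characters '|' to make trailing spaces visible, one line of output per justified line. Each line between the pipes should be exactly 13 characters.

Line 1: ['stop', 'old'] (min_width=8, slack=5)
Line 2: ['window', 'walk'] (min_width=11, slack=2)
Line 3: ['butter', 'robot'] (min_width=12, slack=1)
Line 4: ['good', 'any', 'will'] (min_width=13, slack=0)

Answer: |stop      old|
|window   walk|
|butter  robot|
|good any will|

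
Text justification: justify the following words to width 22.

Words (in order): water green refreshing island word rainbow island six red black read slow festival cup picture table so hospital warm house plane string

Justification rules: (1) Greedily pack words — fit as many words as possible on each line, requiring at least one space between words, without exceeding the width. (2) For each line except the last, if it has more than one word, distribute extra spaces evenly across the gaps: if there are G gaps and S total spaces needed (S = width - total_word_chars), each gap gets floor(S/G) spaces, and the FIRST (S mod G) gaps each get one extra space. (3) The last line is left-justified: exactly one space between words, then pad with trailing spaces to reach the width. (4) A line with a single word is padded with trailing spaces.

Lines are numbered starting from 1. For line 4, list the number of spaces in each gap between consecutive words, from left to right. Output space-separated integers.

Answer: 1 1 1

Derivation:
Line 1: ['water', 'green', 'refreshing'] (min_width=22, slack=0)
Line 2: ['island', 'word', 'rainbow'] (min_width=19, slack=3)
Line 3: ['island', 'six', 'red', 'black'] (min_width=20, slack=2)
Line 4: ['read', 'slow', 'festival', 'cup'] (min_width=22, slack=0)
Line 5: ['picture', 'table', 'so'] (min_width=16, slack=6)
Line 6: ['hospital', 'warm', 'house'] (min_width=19, slack=3)
Line 7: ['plane', 'string'] (min_width=12, slack=10)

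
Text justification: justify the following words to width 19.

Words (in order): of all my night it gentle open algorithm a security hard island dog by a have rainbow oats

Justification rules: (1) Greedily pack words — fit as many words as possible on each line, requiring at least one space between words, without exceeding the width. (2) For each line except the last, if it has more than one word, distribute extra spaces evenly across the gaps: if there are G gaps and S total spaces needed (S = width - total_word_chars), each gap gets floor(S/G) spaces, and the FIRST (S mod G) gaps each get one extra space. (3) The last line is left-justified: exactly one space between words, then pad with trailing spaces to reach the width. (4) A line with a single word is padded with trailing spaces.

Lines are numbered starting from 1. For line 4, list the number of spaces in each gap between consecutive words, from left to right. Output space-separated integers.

Line 1: ['of', 'all', 'my', 'night', 'it'] (min_width=18, slack=1)
Line 2: ['gentle', 'open'] (min_width=11, slack=8)
Line 3: ['algorithm', 'a'] (min_width=11, slack=8)
Line 4: ['security', 'hard'] (min_width=13, slack=6)
Line 5: ['island', 'dog', 'by', 'a'] (min_width=15, slack=4)
Line 6: ['have', 'rainbow', 'oats'] (min_width=17, slack=2)

Answer: 7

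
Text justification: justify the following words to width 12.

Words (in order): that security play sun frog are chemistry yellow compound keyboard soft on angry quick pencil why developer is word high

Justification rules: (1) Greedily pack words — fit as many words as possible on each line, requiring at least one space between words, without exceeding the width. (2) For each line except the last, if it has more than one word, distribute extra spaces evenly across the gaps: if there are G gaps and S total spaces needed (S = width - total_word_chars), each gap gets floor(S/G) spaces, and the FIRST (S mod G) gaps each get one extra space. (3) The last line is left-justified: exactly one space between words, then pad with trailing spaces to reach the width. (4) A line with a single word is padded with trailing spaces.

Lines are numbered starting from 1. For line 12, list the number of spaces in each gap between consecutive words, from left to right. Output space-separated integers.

Line 1: ['that'] (min_width=4, slack=8)
Line 2: ['security'] (min_width=8, slack=4)
Line 3: ['play', 'sun'] (min_width=8, slack=4)
Line 4: ['frog', 'are'] (min_width=8, slack=4)
Line 5: ['chemistry'] (min_width=9, slack=3)
Line 6: ['yellow'] (min_width=6, slack=6)
Line 7: ['compound'] (min_width=8, slack=4)
Line 8: ['keyboard'] (min_width=8, slack=4)
Line 9: ['soft', 'on'] (min_width=7, slack=5)
Line 10: ['angry', 'quick'] (min_width=11, slack=1)
Line 11: ['pencil', 'why'] (min_width=10, slack=2)
Line 12: ['developer', 'is'] (min_width=12, slack=0)
Line 13: ['word', 'high'] (min_width=9, slack=3)

Answer: 1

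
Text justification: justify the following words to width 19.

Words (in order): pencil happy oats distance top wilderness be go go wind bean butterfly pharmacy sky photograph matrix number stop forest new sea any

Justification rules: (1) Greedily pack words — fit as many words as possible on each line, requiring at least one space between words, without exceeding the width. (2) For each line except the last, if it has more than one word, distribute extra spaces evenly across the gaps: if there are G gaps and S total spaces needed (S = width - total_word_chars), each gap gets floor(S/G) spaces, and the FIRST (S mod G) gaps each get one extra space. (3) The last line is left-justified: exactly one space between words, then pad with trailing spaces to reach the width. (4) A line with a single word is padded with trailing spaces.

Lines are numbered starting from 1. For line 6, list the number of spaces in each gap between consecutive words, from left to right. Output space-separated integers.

Line 1: ['pencil', 'happy', 'oats'] (min_width=17, slack=2)
Line 2: ['distance', 'top'] (min_width=12, slack=7)
Line 3: ['wilderness', 'be', 'go', 'go'] (min_width=19, slack=0)
Line 4: ['wind', 'bean', 'butterfly'] (min_width=19, slack=0)
Line 5: ['pharmacy', 'sky'] (min_width=12, slack=7)
Line 6: ['photograph', 'matrix'] (min_width=17, slack=2)
Line 7: ['number', 'stop', 'forest'] (min_width=18, slack=1)
Line 8: ['new', 'sea', 'any'] (min_width=11, slack=8)

Answer: 3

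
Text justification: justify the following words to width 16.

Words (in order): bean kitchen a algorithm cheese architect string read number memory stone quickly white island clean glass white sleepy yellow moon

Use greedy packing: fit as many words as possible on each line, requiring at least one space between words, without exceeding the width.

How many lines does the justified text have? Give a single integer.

Answer: 10

Derivation:
Line 1: ['bean', 'kitchen', 'a'] (min_width=14, slack=2)
Line 2: ['algorithm', 'cheese'] (min_width=16, slack=0)
Line 3: ['architect', 'string'] (min_width=16, slack=0)
Line 4: ['read', 'number'] (min_width=11, slack=5)
Line 5: ['memory', 'stone'] (min_width=12, slack=4)
Line 6: ['quickly', 'white'] (min_width=13, slack=3)
Line 7: ['island', 'clean'] (min_width=12, slack=4)
Line 8: ['glass', 'white'] (min_width=11, slack=5)
Line 9: ['sleepy', 'yellow'] (min_width=13, slack=3)
Line 10: ['moon'] (min_width=4, slack=12)
Total lines: 10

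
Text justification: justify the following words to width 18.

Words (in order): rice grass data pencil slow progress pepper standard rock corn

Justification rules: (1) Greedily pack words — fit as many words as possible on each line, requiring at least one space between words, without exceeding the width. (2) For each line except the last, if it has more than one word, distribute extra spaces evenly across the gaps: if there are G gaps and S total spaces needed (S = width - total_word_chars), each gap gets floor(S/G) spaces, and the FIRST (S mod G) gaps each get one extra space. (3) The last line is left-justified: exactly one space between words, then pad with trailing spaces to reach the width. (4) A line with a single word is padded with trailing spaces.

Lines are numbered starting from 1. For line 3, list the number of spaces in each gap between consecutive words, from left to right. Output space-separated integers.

Line 1: ['rice', 'grass', 'data'] (min_width=15, slack=3)
Line 2: ['pencil', 'slow'] (min_width=11, slack=7)
Line 3: ['progress', 'pepper'] (min_width=15, slack=3)
Line 4: ['standard', 'rock', 'corn'] (min_width=18, slack=0)

Answer: 4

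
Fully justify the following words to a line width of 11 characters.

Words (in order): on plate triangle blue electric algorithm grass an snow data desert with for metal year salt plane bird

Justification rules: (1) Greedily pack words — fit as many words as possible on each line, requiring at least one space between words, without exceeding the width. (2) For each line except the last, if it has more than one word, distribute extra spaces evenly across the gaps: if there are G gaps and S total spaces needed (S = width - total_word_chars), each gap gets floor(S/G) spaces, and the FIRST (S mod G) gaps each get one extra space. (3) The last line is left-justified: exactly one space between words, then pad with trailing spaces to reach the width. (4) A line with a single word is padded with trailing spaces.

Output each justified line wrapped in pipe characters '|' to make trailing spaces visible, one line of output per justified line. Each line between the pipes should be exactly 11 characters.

Line 1: ['on', 'plate'] (min_width=8, slack=3)
Line 2: ['triangle'] (min_width=8, slack=3)
Line 3: ['blue'] (min_width=4, slack=7)
Line 4: ['electric'] (min_width=8, slack=3)
Line 5: ['algorithm'] (min_width=9, slack=2)
Line 6: ['grass', 'an'] (min_width=8, slack=3)
Line 7: ['snow', 'data'] (min_width=9, slack=2)
Line 8: ['desert', 'with'] (min_width=11, slack=0)
Line 9: ['for', 'metal'] (min_width=9, slack=2)
Line 10: ['year', 'salt'] (min_width=9, slack=2)
Line 11: ['plane', 'bird'] (min_width=10, slack=1)

Answer: |on    plate|
|triangle   |
|blue       |
|electric   |
|algorithm  |
|grass    an|
|snow   data|
|desert with|
|for   metal|
|year   salt|
|plane bird |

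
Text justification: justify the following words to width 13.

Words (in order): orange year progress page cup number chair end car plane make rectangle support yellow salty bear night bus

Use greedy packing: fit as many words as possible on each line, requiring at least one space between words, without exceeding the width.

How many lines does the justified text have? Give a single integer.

Line 1: ['orange', 'year'] (min_width=11, slack=2)
Line 2: ['progress', 'page'] (min_width=13, slack=0)
Line 3: ['cup', 'number'] (min_width=10, slack=3)
Line 4: ['chair', 'end', 'car'] (min_width=13, slack=0)
Line 5: ['plane', 'make'] (min_width=10, slack=3)
Line 6: ['rectangle'] (min_width=9, slack=4)
Line 7: ['support'] (min_width=7, slack=6)
Line 8: ['yellow', 'salty'] (min_width=12, slack=1)
Line 9: ['bear', 'night'] (min_width=10, slack=3)
Line 10: ['bus'] (min_width=3, slack=10)
Total lines: 10

Answer: 10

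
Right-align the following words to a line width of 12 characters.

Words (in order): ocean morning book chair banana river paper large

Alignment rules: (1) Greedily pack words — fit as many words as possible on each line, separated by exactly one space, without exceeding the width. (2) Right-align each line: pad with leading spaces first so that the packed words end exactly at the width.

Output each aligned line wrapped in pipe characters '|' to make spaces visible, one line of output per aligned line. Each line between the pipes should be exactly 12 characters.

Answer: |       ocean|
|morning book|
|chair banana|
| river paper|
|       large|

Derivation:
Line 1: ['ocean'] (min_width=5, slack=7)
Line 2: ['morning', 'book'] (min_width=12, slack=0)
Line 3: ['chair', 'banana'] (min_width=12, slack=0)
Line 4: ['river', 'paper'] (min_width=11, slack=1)
Line 5: ['large'] (min_width=5, slack=7)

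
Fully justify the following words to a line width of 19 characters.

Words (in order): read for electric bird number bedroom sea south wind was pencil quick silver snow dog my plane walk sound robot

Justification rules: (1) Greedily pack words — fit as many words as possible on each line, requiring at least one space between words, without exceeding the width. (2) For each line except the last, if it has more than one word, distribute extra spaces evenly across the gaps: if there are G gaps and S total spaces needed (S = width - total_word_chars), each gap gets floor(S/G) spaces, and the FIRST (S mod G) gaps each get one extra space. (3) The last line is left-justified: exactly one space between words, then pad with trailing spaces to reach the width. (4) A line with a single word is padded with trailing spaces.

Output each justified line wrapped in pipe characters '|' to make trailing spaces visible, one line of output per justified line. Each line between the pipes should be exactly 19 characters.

Answer: |read  for  electric|
|bird number bedroom|
|sea  south wind was|
|pencil quick silver|
|snow  dog  my plane|
|walk sound robot   |

Derivation:
Line 1: ['read', 'for', 'electric'] (min_width=17, slack=2)
Line 2: ['bird', 'number', 'bedroom'] (min_width=19, slack=0)
Line 3: ['sea', 'south', 'wind', 'was'] (min_width=18, slack=1)
Line 4: ['pencil', 'quick', 'silver'] (min_width=19, slack=0)
Line 5: ['snow', 'dog', 'my', 'plane'] (min_width=17, slack=2)
Line 6: ['walk', 'sound', 'robot'] (min_width=16, slack=3)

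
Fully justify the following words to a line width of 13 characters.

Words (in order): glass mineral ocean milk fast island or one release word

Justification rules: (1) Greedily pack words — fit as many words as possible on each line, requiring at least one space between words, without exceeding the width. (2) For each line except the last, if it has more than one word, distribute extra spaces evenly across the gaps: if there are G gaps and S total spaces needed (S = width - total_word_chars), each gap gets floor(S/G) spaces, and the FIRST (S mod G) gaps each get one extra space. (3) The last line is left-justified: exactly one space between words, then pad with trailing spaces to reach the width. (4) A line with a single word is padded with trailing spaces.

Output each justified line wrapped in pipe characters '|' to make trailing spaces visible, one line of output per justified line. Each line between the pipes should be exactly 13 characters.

Answer: |glass mineral|
|ocean    milk|
|fast   island|
|or        one|
|release word |

Derivation:
Line 1: ['glass', 'mineral'] (min_width=13, slack=0)
Line 2: ['ocean', 'milk'] (min_width=10, slack=3)
Line 3: ['fast', 'island'] (min_width=11, slack=2)
Line 4: ['or', 'one'] (min_width=6, slack=7)
Line 5: ['release', 'word'] (min_width=12, slack=1)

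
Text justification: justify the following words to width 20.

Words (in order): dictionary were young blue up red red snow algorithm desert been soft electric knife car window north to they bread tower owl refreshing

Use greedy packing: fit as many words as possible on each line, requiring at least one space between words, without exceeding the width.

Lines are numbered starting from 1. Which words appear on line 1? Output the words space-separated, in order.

Answer: dictionary were

Derivation:
Line 1: ['dictionary', 'were'] (min_width=15, slack=5)
Line 2: ['young', 'blue', 'up', 'red'] (min_width=17, slack=3)
Line 3: ['red', 'snow', 'algorithm'] (min_width=18, slack=2)
Line 4: ['desert', 'been', 'soft'] (min_width=16, slack=4)
Line 5: ['electric', 'knife', 'car'] (min_width=18, slack=2)
Line 6: ['window', 'north', 'to', 'they'] (min_width=20, slack=0)
Line 7: ['bread', 'tower', 'owl'] (min_width=15, slack=5)
Line 8: ['refreshing'] (min_width=10, slack=10)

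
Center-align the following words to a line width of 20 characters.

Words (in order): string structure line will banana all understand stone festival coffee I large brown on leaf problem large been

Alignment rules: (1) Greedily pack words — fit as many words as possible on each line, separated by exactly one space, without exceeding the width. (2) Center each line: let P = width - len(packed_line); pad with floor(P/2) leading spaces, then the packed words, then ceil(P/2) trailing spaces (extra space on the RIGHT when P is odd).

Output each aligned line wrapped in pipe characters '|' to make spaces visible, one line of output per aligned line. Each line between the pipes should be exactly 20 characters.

Line 1: ['string', 'structure'] (min_width=16, slack=4)
Line 2: ['line', 'will', 'banana', 'all'] (min_width=20, slack=0)
Line 3: ['understand', 'stone'] (min_width=16, slack=4)
Line 4: ['festival', 'coffee', 'I'] (min_width=17, slack=3)
Line 5: ['large', 'brown', 'on', 'leaf'] (min_width=19, slack=1)
Line 6: ['problem', 'large', 'been'] (min_width=18, slack=2)

Answer: |  string structure  |
|line will banana all|
|  understand stone  |
| festival coffee I  |
|large brown on leaf |
| problem large been |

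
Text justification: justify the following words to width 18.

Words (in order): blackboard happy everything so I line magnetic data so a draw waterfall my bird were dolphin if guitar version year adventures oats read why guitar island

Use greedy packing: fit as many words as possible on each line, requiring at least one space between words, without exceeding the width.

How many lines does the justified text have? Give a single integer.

Answer: 10

Derivation:
Line 1: ['blackboard', 'happy'] (min_width=16, slack=2)
Line 2: ['everything', 'so', 'I'] (min_width=15, slack=3)
Line 3: ['line', 'magnetic', 'data'] (min_width=18, slack=0)
Line 4: ['so', 'a', 'draw'] (min_width=9, slack=9)
Line 5: ['waterfall', 'my', 'bird'] (min_width=17, slack=1)
Line 6: ['were', 'dolphin', 'if'] (min_width=15, slack=3)
Line 7: ['guitar', 'version'] (min_width=14, slack=4)
Line 8: ['year', 'adventures'] (min_width=15, slack=3)
Line 9: ['oats', 'read', 'why'] (min_width=13, slack=5)
Line 10: ['guitar', 'island'] (min_width=13, slack=5)
Total lines: 10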